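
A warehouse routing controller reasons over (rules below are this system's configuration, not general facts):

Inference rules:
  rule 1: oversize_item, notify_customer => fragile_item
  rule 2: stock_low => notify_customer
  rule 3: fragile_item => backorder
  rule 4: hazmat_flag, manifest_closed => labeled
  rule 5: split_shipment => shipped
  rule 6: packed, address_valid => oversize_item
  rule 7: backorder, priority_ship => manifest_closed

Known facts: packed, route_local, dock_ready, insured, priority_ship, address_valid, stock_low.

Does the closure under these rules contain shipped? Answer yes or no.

no

Round 1: rule 2 [stock_low => notify_customer]; rule 6 [packed, address_valid => oversize_item]. Adds notify_customer, oversize_item.
Round 2: rule 1 [oversize_item, notify_customer => fragile_item]. Adds fragile_item.
Round 3: rule 3 [fragile_item => backorder]. Adds backorder.
Round 4: rule 7 [backorder, priority_ship => manifest_closed]. Adds manifest_closed.
Fixed point reached. shipped is concluded only by rule 5; rule 5 needs split_shipment (never derived).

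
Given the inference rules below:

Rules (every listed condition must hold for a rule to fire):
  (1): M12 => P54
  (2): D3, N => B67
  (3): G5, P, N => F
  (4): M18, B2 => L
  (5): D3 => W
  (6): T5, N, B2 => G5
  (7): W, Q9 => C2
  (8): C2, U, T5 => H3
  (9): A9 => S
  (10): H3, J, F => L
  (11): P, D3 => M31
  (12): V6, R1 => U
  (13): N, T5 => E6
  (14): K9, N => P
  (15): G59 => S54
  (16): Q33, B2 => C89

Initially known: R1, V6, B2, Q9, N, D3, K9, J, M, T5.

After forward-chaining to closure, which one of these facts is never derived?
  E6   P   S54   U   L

Round 1 fires (2), (5), (6), (12), (13), (14), giving B67, W, G5, U, E6, P.
Round 2 fires (3), (7), (11), giving F, C2, M31.
Round 3 fires (8), giving H3.
Round 4 fires (10), giving L.
Derived: P (round 1), E6 (round 1), U (round 1), L (round 4). S54 never appears in any round.

S54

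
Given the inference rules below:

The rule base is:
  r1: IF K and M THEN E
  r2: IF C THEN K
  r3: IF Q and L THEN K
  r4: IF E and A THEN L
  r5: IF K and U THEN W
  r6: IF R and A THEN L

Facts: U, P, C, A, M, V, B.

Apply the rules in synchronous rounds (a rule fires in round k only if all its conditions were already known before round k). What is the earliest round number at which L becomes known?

Round 1: r2 [IF C THEN K]. New: K.
Round 2: r1 [IF K and M THEN E]; r5 [IF K and U THEN W]. New: E, W.
Round 3: r4 [IF E and A THEN L]. New: L.
L first appears in round 3.

3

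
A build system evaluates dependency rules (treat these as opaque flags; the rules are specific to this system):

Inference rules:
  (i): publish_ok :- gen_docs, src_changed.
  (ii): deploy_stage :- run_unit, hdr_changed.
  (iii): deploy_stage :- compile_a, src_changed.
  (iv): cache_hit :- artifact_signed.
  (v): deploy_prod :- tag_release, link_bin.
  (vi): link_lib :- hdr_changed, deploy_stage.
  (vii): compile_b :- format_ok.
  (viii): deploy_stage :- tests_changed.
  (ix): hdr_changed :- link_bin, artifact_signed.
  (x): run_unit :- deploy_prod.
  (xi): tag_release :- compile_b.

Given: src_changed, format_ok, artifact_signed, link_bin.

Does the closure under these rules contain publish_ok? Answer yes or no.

[1] (iv) [cache_hit :- artifact_signed.]; (vii) [compile_b :- format_ok.]; (ix) [hdr_changed :- link_bin, artifact_signed.]. ⇒ new: cache_hit, compile_b, hdr_changed.
[2] (xi) [tag_release :- compile_b.]. ⇒ new: tag_release.
[3] (v) [deploy_prod :- tag_release, link_bin.]. ⇒ new: deploy_prod.
[4] (x) [run_unit :- deploy_prod.]. ⇒ new: run_unit.
[5] (ii) [deploy_stage :- run_unit, hdr_changed.]. ⇒ new: deploy_stage.
[6] (vi) [link_lib :- hdr_changed, deploy_stage.]. ⇒ new: link_lib.
Fixed point reached. publish_ok is concluded only by (i); (i) needs gen_docs (never derived).

no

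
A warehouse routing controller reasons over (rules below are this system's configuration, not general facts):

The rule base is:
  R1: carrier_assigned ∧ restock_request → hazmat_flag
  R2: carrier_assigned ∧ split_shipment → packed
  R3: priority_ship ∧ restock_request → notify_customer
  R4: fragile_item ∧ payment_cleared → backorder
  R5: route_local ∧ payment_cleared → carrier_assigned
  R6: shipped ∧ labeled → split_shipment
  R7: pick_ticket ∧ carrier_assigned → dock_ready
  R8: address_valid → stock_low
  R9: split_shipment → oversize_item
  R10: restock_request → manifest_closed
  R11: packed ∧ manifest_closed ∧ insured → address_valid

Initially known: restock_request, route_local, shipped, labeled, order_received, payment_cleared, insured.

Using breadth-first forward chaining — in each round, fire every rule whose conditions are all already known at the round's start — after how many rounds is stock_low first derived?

4

Round 1: R5 [route_local ∧ payment_cleared → carrier_assigned]; R6 [shipped ∧ labeled → split_shipment]; R10 [restock_request → manifest_closed]. New: carrier_assigned, split_shipment, manifest_closed.
Round 2: R1 [carrier_assigned ∧ restock_request → hazmat_flag]; R2 [carrier_assigned ∧ split_shipment → packed]; R9 [split_shipment → oversize_item]. New: hazmat_flag, packed, oversize_item.
Round 3: R11 [packed ∧ manifest_closed ∧ insured → address_valid]. New: address_valid.
Round 4: R8 [address_valid → stock_low]. New: stock_low.
stock_low first appears in round 4.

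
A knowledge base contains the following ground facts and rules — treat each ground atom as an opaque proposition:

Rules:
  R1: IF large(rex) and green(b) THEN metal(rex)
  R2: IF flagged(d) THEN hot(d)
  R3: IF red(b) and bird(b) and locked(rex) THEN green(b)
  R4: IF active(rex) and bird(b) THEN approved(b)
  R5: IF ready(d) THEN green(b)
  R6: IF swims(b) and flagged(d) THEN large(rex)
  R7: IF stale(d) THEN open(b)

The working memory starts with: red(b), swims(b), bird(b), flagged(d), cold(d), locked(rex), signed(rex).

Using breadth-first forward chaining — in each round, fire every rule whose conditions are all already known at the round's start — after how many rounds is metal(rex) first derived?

[1] R2 [IF flagged(d) THEN hot(d)]; R3 [IF red(b) and bird(b) and locked(rex) THEN green(b)]; R6 [IF swims(b) and flagged(d) THEN large(rex)]. ⇒ new: hot(d), green(b), large(rex).
[2] R1 [IF large(rex) and green(b) THEN metal(rex)]. ⇒ new: metal(rex).
metal(rex) first appears in round 2.

2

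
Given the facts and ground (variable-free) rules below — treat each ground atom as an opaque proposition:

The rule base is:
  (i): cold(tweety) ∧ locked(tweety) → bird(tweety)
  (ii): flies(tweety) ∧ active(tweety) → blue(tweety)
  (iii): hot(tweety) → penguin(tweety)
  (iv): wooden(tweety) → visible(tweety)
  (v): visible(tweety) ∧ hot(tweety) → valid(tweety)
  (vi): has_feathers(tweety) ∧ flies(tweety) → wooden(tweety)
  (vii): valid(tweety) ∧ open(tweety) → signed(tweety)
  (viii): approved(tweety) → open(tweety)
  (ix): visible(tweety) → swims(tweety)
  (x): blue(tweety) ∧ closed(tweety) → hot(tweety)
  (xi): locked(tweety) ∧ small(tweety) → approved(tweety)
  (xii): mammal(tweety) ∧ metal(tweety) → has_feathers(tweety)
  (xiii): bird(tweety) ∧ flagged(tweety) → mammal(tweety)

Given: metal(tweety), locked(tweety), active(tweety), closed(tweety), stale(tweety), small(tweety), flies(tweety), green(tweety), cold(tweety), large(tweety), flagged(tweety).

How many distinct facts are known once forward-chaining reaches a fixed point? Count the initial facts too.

24

Round 1: (i) [cold(tweety) ∧ locked(tweety) → bird(tweety)]; (ii) [flies(tweety) ∧ active(tweety) → blue(tweety)]; (xi) [locked(tweety) ∧ small(tweety) → approved(tweety)]. New: bird(tweety), blue(tweety), approved(tweety).
Round 2: (viii) [approved(tweety) → open(tweety)]; (x) [blue(tweety) ∧ closed(tweety) → hot(tweety)]; (xiii) [bird(tweety) ∧ flagged(tweety) → mammal(tweety)]. New: open(tweety), hot(tweety), mammal(tweety).
Round 3: (iii) [hot(tweety) → penguin(tweety)]; (xii) [mammal(tweety) ∧ metal(tweety) → has_feathers(tweety)]. New: penguin(tweety), has_feathers(tweety).
Round 4: (vi) [has_feathers(tweety) ∧ flies(tweety) → wooden(tweety)]. New: wooden(tweety).
Round 5: (iv) [wooden(tweety) → visible(tweety)]. New: visible(tweety).
Round 6: (v) [visible(tweety) ∧ hot(tweety) → valid(tweety)]; (ix) [visible(tweety) → swims(tweety)]. New: valid(tweety), swims(tweety).
Round 7: (vii) [valid(tweety) ∧ open(tweety) → signed(tweety)]. New: signed(tweety).
Closure: {active(tweety), approved(tweety), bird(tweety), blue(tweety), closed(tweety), cold(tweety), flagged(tweety), flies(tweety), green(tweety), has_feathers(tweety), hot(tweety), large(tweety), locked(tweety), mammal(tweety), metal(tweety), open(tweety), penguin(tweety), signed(tweety), small(tweety), stale(tweety), swims(tweety), valid(tweety), visible(tweety), wooden(tweety)} — 24 facts.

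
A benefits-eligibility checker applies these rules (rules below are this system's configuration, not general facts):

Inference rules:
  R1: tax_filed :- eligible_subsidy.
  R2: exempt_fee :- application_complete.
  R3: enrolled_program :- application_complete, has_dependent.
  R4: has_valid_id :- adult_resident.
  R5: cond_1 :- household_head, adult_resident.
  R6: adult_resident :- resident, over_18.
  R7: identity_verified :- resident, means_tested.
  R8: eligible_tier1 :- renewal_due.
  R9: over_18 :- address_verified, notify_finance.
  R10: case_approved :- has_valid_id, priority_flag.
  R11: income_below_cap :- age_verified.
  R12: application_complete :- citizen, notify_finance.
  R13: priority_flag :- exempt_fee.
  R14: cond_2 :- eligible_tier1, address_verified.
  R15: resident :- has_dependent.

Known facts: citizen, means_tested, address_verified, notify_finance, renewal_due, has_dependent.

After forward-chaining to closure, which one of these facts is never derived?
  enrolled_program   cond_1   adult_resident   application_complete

cond_1

Round 1 fires R8, R9, R12, R15, giving eligible_tier1, over_18, application_complete, resident.
Round 2 fires R2, R3, R6, R7, R14, giving exempt_fee, enrolled_program, adult_resident, identity_verified, cond_2.
Round 3 fires R4, R13, giving has_valid_id, priority_flag.
Round 4 fires R10, giving case_approved.
Derived: application_complete (round 1), enrolled_program (round 2), adult_resident (round 2). cond_1 never appears in any round.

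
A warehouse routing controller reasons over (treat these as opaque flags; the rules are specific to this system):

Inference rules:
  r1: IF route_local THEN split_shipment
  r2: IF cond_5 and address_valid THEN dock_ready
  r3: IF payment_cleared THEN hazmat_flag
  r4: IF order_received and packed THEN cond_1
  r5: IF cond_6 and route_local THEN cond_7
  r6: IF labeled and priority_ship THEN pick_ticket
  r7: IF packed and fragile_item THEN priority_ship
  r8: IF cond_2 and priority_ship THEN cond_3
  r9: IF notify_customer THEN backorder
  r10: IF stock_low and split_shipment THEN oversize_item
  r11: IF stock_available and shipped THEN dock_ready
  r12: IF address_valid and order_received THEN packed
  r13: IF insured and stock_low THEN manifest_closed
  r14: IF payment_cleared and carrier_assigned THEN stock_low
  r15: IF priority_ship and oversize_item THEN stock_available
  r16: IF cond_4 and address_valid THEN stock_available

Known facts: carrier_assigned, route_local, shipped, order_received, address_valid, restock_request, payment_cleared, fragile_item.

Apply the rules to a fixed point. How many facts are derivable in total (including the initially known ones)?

[1] r1 [IF route_local THEN split_shipment]; r3 [IF payment_cleared THEN hazmat_flag]; r12 [IF address_valid and order_received THEN packed]; r14 [IF payment_cleared and carrier_assigned THEN stock_low]. ⇒ new: split_shipment, hazmat_flag, packed, stock_low.
[2] r4 [IF order_received and packed THEN cond_1]; r7 [IF packed and fragile_item THEN priority_ship]; r10 [IF stock_low and split_shipment THEN oversize_item]. ⇒ new: cond_1, priority_ship, oversize_item.
[3] r15 [IF priority_ship and oversize_item THEN stock_available]. ⇒ new: stock_available.
[4] r11 [IF stock_available and shipped THEN dock_ready]. ⇒ new: dock_ready.
Closure: {address_valid, carrier_assigned, cond_1, dock_ready, fragile_item, hazmat_flag, order_received, oversize_item, packed, payment_cleared, priority_ship, restock_request, route_local, shipped, split_shipment, stock_available, stock_low} — 17 facts.

17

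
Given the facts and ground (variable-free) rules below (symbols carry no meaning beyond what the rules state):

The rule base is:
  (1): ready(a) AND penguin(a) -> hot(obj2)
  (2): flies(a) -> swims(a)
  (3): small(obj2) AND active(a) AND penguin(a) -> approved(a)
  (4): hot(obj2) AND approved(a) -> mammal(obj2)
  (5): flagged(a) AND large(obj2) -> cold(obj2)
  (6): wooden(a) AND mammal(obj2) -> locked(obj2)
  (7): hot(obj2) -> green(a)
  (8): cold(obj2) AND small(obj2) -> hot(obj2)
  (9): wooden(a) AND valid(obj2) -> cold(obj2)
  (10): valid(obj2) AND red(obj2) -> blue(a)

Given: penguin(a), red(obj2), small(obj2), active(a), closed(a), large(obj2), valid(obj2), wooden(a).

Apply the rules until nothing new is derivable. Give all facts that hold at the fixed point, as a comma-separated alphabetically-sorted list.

active(a), approved(a), blue(a), closed(a), cold(obj2), green(a), hot(obj2), large(obj2), locked(obj2), mammal(obj2), penguin(a), red(obj2), small(obj2), valid(obj2), wooden(a)

[1] (3) [small(obj2) AND active(a) AND penguin(a) -> approved(a)]; (9) [wooden(a) AND valid(obj2) -> cold(obj2)]; (10) [valid(obj2) AND red(obj2) -> blue(a)]. ⇒ new: approved(a), cold(obj2), blue(a).
[2] (8) [cold(obj2) AND small(obj2) -> hot(obj2)]. ⇒ new: hot(obj2).
[3] (4) [hot(obj2) AND approved(a) -> mammal(obj2)]; (7) [hot(obj2) -> green(a)]. ⇒ new: mammal(obj2), green(a).
[4] (6) [wooden(a) AND mammal(obj2) -> locked(obj2)]. ⇒ new: locked(obj2).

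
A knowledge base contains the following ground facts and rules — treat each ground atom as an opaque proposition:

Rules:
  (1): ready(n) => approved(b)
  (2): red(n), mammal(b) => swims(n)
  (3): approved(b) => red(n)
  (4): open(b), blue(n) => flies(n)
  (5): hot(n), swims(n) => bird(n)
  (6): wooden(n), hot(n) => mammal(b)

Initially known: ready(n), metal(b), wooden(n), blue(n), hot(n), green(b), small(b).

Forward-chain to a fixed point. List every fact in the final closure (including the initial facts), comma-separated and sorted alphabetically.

[1] (1) [ready(n) => approved(b)]; (6) [wooden(n), hot(n) => mammal(b)]. ⇒ new: approved(b), mammal(b).
[2] (3) [approved(b) => red(n)]. ⇒ new: red(n).
[3] (2) [red(n), mammal(b) => swims(n)]. ⇒ new: swims(n).
[4] (5) [hot(n), swims(n) => bird(n)]. ⇒ new: bird(n).

approved(b), bird(n), blue(n), green(b), hot(n), mammal(b), metal(b), ready(n), red(n), small(b), swims(n), wooden(n)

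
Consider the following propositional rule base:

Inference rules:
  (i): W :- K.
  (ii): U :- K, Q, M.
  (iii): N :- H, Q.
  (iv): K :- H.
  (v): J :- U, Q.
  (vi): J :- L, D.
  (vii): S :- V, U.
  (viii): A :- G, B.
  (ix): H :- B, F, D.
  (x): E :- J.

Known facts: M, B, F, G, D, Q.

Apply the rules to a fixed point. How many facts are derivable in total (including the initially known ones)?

14

Round 1 — (viii), (ix), derive A, H.
Round 2 — (iii), (iv), derive N, K.
Round 3 — (i), (ii), derive W, U.
Round 4 — (v), derive J.
Round 5 — (x), derive E.
Closure: {A, B, D, E, F, G, H, J, K, M, N, Q, U, W} — 14 facts.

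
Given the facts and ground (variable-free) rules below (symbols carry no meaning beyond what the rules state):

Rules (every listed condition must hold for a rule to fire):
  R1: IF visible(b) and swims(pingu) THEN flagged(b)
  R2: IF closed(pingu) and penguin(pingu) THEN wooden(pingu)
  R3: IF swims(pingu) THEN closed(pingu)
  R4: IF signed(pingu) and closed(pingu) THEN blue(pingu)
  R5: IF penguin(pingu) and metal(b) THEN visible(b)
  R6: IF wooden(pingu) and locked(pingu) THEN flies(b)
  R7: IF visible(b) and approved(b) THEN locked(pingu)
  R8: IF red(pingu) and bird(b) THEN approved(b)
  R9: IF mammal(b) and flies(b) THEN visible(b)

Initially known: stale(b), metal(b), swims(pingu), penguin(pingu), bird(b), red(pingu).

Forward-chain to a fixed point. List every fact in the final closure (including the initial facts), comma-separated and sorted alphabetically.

approved(b), bird(b), closed(pingu), flagged(b), flies(b), locked(pingu), metal(b), penguin(pingu), red(pingu), stale(b), swims(pingu), visible(b), wooden(pingu)

[1] R3 [IF swims(pingu) THEN closed(pingu)]; R5 [IF penguin(pingu) and metal(b) THEN visible(b)]; R8 [IF red(pingu) and bird(b) THEN approved(b)]. ⇒ new: closed(pingu), visible(b), approved(b).
[2] R1 [IF visible(b) and swims(pingu) THEN flagged(b)]; R2 [IF closed(pingu) and penguin(pingu) THEN wooden(pingu)]; R7 [IF visible(b) and approved(b) THEN locked(pingu)]. ⇒ new: flagged(b), wooden(pingu), locked(pingu).
[3] R6 [IF wooden(pingu) and locked(pingu) THEN flies(b)]. ⇒ new: flies(b).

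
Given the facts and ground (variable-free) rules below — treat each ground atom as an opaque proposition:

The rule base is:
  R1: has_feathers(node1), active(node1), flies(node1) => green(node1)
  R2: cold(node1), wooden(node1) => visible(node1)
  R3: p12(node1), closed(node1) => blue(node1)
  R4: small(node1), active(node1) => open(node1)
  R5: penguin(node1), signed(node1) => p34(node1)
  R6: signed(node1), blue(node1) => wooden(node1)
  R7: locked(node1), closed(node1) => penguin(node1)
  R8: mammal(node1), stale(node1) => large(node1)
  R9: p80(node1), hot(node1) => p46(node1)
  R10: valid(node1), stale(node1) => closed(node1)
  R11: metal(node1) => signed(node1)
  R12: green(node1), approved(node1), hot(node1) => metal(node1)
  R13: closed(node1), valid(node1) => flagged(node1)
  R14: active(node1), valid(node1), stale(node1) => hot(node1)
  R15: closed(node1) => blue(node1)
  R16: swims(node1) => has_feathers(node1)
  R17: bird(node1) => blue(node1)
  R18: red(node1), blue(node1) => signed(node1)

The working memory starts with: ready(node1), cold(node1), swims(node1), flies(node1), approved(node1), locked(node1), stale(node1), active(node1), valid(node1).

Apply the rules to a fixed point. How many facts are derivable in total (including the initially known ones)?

Round 1 — R10, R14, R16, derive closed(node1), hot(node1), has_feathers(node1).
Round 2 — R1, R7, R13, R15, derive green(node1), penguin(node1), flagged(node1), blue(node1).
Round 3 — R12, derive metal(node1).
Round 4 — R11, derive signed(node1).
Round 5 — R5, R6, derive p34(node1), wooden(node1).
Round 6 — R2, derive visible(node1).
Closure: {active(node1), approved(node1), blue(node1), closed(node1), cold(node1), flagged(node1), flies(node1), green(node1), has_feathers(node1), hot(node1), locked(node1), metal(node1), p34(node1), penguin(node1), ready(node1), signed(node1), stale(node1), swims(node1), valid(node1), visible(node1), wooden(node1)} — 21 facts.

21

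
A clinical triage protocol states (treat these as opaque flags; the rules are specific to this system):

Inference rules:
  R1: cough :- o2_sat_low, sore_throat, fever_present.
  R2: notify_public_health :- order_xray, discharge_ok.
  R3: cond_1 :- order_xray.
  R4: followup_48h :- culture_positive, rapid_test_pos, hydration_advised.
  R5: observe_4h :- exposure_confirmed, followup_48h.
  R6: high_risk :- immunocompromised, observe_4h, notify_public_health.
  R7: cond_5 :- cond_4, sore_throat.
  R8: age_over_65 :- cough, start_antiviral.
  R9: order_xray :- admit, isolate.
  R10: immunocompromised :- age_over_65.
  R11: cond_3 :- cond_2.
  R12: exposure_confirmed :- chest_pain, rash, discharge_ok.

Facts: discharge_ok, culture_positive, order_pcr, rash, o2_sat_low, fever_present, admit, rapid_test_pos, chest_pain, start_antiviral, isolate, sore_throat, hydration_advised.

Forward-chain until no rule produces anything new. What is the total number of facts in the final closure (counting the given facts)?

Round 1 fires R1, R4, R9, R12, giving cough, followup_48h, order_xray, exposure_confirmed.
Round 2 fires R2, R3, R5, R8, giving notify_public_health, cond_1, observe_4h, age_over_65.
Round 3 fires R10, giving immunocompromised.
Round 4 fires R6, giving high_risk.
Closure: {admit, age_over_65, chest_pain, cond_1, cough, culture_positive, discharge_ok, exposure_confirmed, fever_present, followup_48h, high_risk, hydration_advised, immunocompromised, isolate, notify_public_health, o2_sat_low, observe_4h, order_pcr, order_xray, rapid_test_pos, rash, sore_throat, start_antiviral} — 23 facts.

23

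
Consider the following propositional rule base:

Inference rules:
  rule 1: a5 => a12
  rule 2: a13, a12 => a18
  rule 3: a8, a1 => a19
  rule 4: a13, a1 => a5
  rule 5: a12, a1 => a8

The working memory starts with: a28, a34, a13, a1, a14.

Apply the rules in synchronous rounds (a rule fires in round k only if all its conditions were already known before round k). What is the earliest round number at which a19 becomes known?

[1] rule 4 [a13, a1 => a5]. ⇒ new: a5.
[2] rule 1 [a5 => a12]. ⇒ new: a12.
[3] rule 2 [a13, a12 => a18]; rule 5 [a12, a1 => a8]. ⇒ new: a18, a8.
[4] rule 3 [a8, a1 => a19]. ⇒ new: a19.
a19 first appears in round 4.

4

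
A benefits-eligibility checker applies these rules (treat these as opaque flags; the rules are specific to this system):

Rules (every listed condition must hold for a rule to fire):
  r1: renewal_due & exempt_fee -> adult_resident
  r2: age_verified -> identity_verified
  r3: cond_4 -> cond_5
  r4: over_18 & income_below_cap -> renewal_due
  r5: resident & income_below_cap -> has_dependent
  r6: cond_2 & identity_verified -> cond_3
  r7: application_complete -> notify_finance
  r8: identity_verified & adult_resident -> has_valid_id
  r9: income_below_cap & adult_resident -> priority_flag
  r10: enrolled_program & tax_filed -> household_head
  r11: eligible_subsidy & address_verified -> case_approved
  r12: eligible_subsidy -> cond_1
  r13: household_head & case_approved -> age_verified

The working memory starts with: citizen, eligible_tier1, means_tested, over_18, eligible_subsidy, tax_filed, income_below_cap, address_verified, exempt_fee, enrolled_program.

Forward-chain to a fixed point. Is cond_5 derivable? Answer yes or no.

no

[1] r4 [over_18 & income_below_cap -> renewal_due]; r10 [enrolled_program & tax_filed -> household_head]; r11 [eligible_subsidy & address_verified -> case_approved]; r12 [eligible_subsidy -> cond_1]. ⇒ new: renewal_due, household_head, case_approved, cond_1.
[2] r1 [renewal_due & exempt_fee -> adult_resident]; r13 [household_head & case_approved -> age_verified]. ⇒ new: adult_resident, age_verified.
[3] r2 [age_verified -> identity_verified]; r9 [income_below_cap & adult_resident -> priority_flag]. ⇒ new: identity_verified, priority_flag.
[4] r8 [identity_verified & adult_resident -> has_valid_id]. ⇒ new: has_valid_id.
Fixed point reached. cond_5 is concluded only by r3; r3 needs cond_4 (never derived).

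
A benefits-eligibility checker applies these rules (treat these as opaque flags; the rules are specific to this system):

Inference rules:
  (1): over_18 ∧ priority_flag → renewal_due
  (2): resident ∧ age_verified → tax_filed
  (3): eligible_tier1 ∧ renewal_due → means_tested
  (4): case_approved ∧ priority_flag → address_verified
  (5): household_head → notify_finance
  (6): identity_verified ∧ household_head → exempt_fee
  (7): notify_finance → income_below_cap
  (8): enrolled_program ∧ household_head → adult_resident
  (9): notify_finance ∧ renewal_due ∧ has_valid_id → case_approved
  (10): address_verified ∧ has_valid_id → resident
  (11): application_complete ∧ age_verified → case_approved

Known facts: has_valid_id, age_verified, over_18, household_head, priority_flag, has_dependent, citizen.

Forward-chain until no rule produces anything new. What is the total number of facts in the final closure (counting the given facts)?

14

Round 1: (1) [over_18 ∧ priority_flag → renewal_due]; (5) [household_head → notify_finance]. New: renewal_due, notify_finance.
Round 2: (7) [notify_finance → income_below_cap]; (9) [notify_finance ∧ renewal_due ∧ has_valid_id → case_approved]. New: income_below_cap, case_approved.
Round 3: (4) [case_approved ∧ priority_flag → address_verified]. New: address_verified.
Round 4: (10) [address_verified ∧ has_valid_id → resident]. New: resident.
Round 5: (2) [resident ∧ age_verified → tax_filed]. New: tax_filed.
Closure: {address_verified, age_verified, case_approved, citizen, has_dependent, has_valid_id, household_head, income_below_cap, notify_finance, over_18, priority_flag, renewal_due, resident, tax_filed} — 14 facts.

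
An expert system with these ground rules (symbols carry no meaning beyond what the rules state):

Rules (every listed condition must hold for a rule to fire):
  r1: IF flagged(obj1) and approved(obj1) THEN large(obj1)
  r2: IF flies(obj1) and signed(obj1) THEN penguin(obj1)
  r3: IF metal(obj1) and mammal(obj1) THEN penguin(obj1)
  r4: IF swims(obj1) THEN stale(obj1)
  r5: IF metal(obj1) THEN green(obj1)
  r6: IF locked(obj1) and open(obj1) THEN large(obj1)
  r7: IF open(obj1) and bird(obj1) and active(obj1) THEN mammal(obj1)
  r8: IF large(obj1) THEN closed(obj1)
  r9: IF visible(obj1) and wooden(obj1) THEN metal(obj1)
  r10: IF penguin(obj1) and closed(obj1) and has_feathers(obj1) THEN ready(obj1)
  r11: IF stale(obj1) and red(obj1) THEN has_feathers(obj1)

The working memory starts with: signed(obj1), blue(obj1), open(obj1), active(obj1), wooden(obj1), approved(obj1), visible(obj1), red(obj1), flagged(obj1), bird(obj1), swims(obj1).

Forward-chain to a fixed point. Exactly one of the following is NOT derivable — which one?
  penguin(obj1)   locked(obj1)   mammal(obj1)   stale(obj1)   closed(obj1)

locked(obj1)

Round 1: r1 [IF flagged(obj1) and approved(obj1) THEN large(obj1)]; r4 [IF swims(obj1) THEN stale(obj1)]; r7 [IF open(obj1) and bird(obj1) and active(obj1) THEN mammal(obj1)]; r9 [IF visible(obj1) and wooden(obj1) THEN metal(obj1)]. Adds large(obj1), stale(obj1), mammal(obj1), metal(obj1).
Round 2: r3 [IF metal(obj1) and mammal(obj1) THEN penguin(obj1)]; r5 [IF metal(obj1) THEN green(obj1)]; r8 [IF large(obj1) THEN closed(obj1)]; r11 [IF stale(obj1) and red(obj1) THEN has_feathers(obj1)]. Adds penguin(obj1), green(obj1), closed(obj1), has_feathers(obj1).
Round 3: r10 [IF penguin(obj1) and closed(obj1) and has_feathers(obj1) THEN ready(obj1)]. Adds ready(obj1).
Derived: closed(obj1) (round 2), penguin(obj1) (round 2), mammal(obj1) (round 1), stale(obj1) (round 1). locked(obj1) never appears in any round.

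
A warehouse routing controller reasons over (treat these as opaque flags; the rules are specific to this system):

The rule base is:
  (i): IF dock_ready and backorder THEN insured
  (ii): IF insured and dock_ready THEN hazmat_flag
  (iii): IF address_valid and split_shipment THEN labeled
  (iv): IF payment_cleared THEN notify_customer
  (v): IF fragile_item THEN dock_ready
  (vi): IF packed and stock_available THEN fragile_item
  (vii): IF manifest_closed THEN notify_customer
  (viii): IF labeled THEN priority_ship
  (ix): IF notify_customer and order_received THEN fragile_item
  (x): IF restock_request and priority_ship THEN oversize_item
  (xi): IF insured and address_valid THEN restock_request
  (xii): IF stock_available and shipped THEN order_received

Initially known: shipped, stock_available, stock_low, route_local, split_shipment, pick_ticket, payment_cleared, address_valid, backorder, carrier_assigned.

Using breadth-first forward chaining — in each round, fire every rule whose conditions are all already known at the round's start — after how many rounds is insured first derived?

Round 1: (iii) [IF address_valid and split_shipment THEN labeled]; (iv) [IF payment_cleared THEN notify_customer]; (xii) [IF stock_available and shipped THEN order_received]. New: labeled, notify_customer, order_received.
Round 2: (viii) [IF labeled THEN priority_ship]; (ix) [IF notify_customer and order_received THEN fragile_item]. New: priority_ship, fragile_item.
Round 3: (v) [IF fragile_item THEN dock_ready]. New: dock_ready.
Round 4: (i) [IF dock_ready and backorder THEN insured]. New: insured.
insured first appears in round 4.

4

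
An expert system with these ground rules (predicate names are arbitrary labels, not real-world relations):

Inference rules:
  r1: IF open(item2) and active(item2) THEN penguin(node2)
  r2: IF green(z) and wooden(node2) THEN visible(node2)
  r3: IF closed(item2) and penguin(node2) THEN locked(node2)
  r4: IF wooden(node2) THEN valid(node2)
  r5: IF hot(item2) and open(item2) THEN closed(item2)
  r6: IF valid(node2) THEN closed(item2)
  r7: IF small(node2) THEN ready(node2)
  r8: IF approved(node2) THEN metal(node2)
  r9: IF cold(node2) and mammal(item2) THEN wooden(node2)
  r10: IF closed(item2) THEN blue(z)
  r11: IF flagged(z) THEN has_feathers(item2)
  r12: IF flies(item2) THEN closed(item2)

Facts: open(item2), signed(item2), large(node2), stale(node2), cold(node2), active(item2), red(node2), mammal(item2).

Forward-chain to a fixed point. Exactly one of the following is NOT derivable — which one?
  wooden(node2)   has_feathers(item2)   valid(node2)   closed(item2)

Round 1: r1 [IF open(item2) and active(item2) THEN penguin(node2)]; r9 [IF cold(node2) and mammal(item2) THEN wooden(node2)]. New: penguin(node2), wooden(node2).
Round 2: r4 [IF wooden(node2) THEN valid(node2)]. New: valid(node2).
Round 3: r6 [IF valid(node2) THEN closed(item2)]. New: closed(item2).
Round 4: r3 [IF closed(item2) and penguin(node2) THEN locked(node2)]; r10 [IF closed(item2) THEN blue(z)]. New: locked(node2), blue(z).
Derived: wooden(node2) (round 1), closed(item2) (round 3), valid(node2) (round 2). has_feathers(item2) never appears in any round.

has_feathers(item2)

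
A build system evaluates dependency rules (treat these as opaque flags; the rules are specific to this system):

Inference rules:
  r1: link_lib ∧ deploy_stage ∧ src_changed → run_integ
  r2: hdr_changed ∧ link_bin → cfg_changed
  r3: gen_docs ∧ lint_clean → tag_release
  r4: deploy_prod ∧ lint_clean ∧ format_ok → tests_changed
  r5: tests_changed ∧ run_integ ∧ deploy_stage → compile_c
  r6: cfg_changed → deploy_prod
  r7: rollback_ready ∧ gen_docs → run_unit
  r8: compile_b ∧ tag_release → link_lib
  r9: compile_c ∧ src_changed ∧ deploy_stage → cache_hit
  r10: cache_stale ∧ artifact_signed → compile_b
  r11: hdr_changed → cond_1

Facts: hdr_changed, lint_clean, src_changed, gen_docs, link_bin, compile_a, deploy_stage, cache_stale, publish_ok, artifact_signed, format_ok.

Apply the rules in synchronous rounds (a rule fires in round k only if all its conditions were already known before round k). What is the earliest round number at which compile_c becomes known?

4

Round 1 — r2, r3, r10, r11, derive cfg_changed, tag_release, compile_b, cond_1.
Round 2 — r6, r8, derive deploy_prod, link_lib.
Round 3 — r1, r4, derive run_integ, tests_changed.
Round 4 — r5, derive compile_c.
compile_c first appears in round 4.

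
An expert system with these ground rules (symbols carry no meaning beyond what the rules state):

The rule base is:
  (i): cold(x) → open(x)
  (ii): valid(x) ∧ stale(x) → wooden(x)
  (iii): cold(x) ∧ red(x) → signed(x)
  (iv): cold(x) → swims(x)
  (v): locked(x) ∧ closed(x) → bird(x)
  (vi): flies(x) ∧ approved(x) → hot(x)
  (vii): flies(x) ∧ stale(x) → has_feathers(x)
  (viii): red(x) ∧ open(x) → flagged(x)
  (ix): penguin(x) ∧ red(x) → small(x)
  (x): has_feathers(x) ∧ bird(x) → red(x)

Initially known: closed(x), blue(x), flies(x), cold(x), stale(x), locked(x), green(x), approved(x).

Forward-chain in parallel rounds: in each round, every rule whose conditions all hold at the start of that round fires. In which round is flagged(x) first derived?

3

Round 1 fires (i), (iv), (v), (vi), (vii), giving open(x), swims(x), bird(x), hot(x), has_feathers(x).
Round 2 fires (x), giving red(x).
Round 3 fires (iii), (viii), giving signed(x), flagged(x).
flagged(x) first appears in round 3.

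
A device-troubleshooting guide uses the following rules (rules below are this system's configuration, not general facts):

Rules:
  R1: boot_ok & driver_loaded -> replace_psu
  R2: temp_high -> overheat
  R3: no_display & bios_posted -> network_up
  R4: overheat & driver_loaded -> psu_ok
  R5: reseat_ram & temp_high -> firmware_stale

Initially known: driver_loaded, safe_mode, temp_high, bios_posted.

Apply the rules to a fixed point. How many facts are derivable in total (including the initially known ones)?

Round 1: R2 [temp_high -> overheat]. Adds overheat.
Round 2: R4 [overheat & driver_loaded -> psu_ok]. Adds psu_ok.
Closure: {bios_posted, driver_loaded, overheat, psu_ok, safe_mode, temp_high} — 6 facts.

6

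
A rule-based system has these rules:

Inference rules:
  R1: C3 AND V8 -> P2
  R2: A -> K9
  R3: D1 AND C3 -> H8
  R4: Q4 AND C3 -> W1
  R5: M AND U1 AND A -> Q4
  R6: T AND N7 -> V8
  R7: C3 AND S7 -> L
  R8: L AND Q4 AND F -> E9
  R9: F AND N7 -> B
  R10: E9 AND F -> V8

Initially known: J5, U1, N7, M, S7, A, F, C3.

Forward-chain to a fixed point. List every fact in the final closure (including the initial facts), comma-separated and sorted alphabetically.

[1] R2 [A -> K9]; R5 [M AND U1 AND A -> Q4]; R7 [C3 AND S7 -> L]; R9 [F AND N7 -> B]. ⇒ new: K9, Q4, L, B.
[2] R4 [Q4 AND C3 -> W1]; R8 [L AND Q4 AND F -> E9]. ⇒ new: W1, E9.
[3] R10 [E9 AND F -> V8]. ⇒ new: V8.
[4] R1 [C3 AND V8 -> P2]. ⇒ new: P2.

A, B, C3, E9, F, J5, K9, L, M, N7, P2, Q4, S7, U1, V8, W1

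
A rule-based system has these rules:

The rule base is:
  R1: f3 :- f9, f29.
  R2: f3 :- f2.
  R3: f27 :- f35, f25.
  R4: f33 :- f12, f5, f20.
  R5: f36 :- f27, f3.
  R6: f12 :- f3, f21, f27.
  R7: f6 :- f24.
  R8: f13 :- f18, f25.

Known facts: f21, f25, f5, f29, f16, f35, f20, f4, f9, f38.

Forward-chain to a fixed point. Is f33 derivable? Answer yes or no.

Round 1: R1 [f3 :- f9, f29.]; R3 [f27 :- f35, f25.]. New: f3, f27.
Round 2: R5 [f36 :- f27, f3.]; R6 [f12 :- f3, f21, f27.]. New: f36, f12.
Round 3: R4 [f33 :- f12, f5, f20.]. New: f33.
f33 appears in round 3, so it is derivable.

yes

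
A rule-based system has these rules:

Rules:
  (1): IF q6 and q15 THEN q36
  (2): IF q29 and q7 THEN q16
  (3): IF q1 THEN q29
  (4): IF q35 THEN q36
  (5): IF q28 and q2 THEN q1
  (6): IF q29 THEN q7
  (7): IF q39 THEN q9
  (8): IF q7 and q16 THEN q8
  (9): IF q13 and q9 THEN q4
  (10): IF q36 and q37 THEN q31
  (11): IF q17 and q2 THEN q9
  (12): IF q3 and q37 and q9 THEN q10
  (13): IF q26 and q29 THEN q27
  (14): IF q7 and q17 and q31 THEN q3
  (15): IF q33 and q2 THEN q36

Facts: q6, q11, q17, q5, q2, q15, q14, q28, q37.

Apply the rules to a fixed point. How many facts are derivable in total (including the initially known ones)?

Round 1: (1) [IF q6 and q15 THEN q36]; (5) [IF q28 and q2 THEN q1]; (11) [IF q17 and q2 THEN q9]. Adds q36, q1, q9.
Round 2: (3) [IF q1 THEN q29]; (10) [IF q36 and q37 THEN q31]. Adds q29, q31.
Round 3: (6) [IF q29 THEN q7]. Adds q7.
Round 4: (2) [IF q29 and q7 THEN q16]; (14) [IF q7 and q17 and q31 THEN q3]. Adds q16, q3.
Round 5: (8) [IF q7 and q16 THEN q8]; (12) [IF q3 and q37 and q9 THEN q10]. Adds q8, q10.
Closure: {q1, q10, q11, q14, q15, q16, q17, q2, q28, q29, q3, q31, q36, q37, q5, q6, q7, q8, q9} — 19 facts.

19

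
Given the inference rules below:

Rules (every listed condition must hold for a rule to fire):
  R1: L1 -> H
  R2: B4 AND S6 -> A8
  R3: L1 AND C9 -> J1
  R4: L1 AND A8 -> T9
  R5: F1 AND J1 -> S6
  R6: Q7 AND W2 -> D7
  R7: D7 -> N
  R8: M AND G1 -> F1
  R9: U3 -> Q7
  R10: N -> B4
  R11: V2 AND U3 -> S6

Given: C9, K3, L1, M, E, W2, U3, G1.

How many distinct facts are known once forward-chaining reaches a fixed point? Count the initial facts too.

Round 1: R1 [L1 -> H]; R3 [L1 AND C9 -> J1]; R8 [M AND G1 -> F1]; R9 [U3 -> Q7]. New: H, J1, F1, Q7.
Round 2: R5 [F1 AND J1 -> S6]; R6 [Q7 AND W2 -> D7]. New: S6, D7.
Round 3: R7 [D7 -> N]. New: N.
Round 4: R10 [N -> B4]. New: B4.
Round 5: R2 [B4 AND S6 -> A8]. New: A8.
Round 6: R4 [L1 AND A8 -> T9]. New: T9.
Closure: {A8, B4, C9, D7, E, F1, G1, H, J1, K3, L1, M, N, Q7, S6, T9, U3, W2} — 18 facts.

18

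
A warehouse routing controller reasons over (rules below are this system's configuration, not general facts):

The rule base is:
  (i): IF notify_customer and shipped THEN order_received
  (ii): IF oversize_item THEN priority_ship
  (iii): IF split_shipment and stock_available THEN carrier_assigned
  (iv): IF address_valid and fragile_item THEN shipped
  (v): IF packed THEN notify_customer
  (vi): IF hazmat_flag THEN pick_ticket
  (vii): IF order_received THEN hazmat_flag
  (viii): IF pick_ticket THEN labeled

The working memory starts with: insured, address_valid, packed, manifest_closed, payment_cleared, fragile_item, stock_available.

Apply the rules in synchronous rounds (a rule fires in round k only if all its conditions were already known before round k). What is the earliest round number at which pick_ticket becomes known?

4

Round 1: (iv) [IF address_valid and fragile_item THEN shipped]; (v) [IF packed THEN notify_customer]. New: shipped, notify_customer.
Round 2: (i) [IF notify_customer and shipped THEN order_received]. New: order_received.
Round 3: (vii) [IF order_received THEN hazmat_flag]. New: hazmat_flag.
Round 4: (vi) [IF hazmat_flag THEN pick_ticket]. New: pick_ticket.
pick_ticket first appears in round 4.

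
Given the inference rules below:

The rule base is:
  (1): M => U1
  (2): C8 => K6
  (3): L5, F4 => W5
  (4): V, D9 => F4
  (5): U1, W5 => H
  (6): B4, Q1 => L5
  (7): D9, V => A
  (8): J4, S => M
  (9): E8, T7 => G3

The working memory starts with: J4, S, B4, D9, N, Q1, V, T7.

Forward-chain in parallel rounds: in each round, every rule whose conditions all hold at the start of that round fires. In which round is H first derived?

Round 1 fires (4), (6), (7), (8), giving F4, L5, A, M.
Round 2 fires (1), (3), giving U1, W5.
Round 3 fires (5), giving H.
H first appears in round 3.

3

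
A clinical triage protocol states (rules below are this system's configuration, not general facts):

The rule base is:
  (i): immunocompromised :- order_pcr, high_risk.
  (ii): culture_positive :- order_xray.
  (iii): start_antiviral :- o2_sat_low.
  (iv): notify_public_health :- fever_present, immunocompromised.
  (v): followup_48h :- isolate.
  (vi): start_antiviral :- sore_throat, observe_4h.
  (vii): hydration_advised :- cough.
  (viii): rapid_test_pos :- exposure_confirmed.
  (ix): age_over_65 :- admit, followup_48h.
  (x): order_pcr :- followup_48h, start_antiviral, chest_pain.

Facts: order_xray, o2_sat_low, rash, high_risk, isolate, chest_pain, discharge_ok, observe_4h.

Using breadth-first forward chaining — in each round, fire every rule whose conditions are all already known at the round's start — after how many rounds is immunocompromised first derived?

Round 1 fires (ii), (iii), (v), giving culture_positive, start_antiviral, followup_48h.
Round 2 fires (x), giving order_pcr.
Round 3 fires (i), giving immunocompromised.
immunocompromised first appears in round 3.

3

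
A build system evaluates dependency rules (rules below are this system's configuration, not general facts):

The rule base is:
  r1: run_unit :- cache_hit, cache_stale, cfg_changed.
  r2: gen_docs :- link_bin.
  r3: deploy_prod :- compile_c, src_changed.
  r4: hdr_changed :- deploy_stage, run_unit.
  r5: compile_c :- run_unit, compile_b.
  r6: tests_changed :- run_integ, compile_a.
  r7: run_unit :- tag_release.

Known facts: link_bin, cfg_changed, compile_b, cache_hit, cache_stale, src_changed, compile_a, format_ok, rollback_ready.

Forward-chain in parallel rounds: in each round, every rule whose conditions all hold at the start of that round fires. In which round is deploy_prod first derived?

Round 1 fires r1, r2, giving run_unit, gen_docs.
Round 2 fires r5, giving compile_c.
Round 3 fires r3, giving deploy_prod.
deploy_prod first appears in round 3.

3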